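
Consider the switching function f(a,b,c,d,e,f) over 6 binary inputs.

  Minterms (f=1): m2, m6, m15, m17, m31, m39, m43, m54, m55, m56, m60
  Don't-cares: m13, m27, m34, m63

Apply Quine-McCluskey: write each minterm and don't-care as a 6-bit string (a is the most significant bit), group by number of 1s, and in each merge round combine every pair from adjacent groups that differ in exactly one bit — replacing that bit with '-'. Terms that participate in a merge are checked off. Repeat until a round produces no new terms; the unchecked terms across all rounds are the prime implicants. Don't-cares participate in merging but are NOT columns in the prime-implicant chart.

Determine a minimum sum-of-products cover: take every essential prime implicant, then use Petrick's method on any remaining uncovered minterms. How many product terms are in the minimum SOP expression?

[col 0] 000010*, 000110*, 001101*, 001111*, 010001, 011011*, 011111*, 100010*, 100111*, 101011, 110110*, 110111*, 111000*, 111100*, 111111*
[col 1] -00010, -11111, 0-1111, 000-10, 0011-1, 011-11, 1-0111, 11-111, 11011-, 111-00
Prime implicants: -00010, -11111, 0-1111, 000-10, 0011-1, 010001, 011-11, 1-0111, 101011, 11-111, 11011-, 111-00
PI chart (minterm → PIs covering it):
  2 | -00010,000-10
  6 | 000-10  (sole → essential)
  15 | 0-1111,0011-1
  17 | 010001  (sole → essential)
  31 | -11111,0-1111,011-11
  39 | 1-0111  (sole → essential)
  43 | 101011  (sole → essential)
  54 | 11011-  (sole → essential)
  55 | 1-0111,11-111,11011-
  56 | 111-00  (sole → essential)
  60 | 111-00  (sole → essential)
Essential prime implicants: 000-10, 010001, 1-0111, 101011, 11011-, 111-00
Petrick residual → 0-1111
Minimum SOP uses 7 PIs: a'cdef + a'b'c'ef' + a'bc'd'e'f + ac'def + ab'cd'ef + abc'de + abce'f'

7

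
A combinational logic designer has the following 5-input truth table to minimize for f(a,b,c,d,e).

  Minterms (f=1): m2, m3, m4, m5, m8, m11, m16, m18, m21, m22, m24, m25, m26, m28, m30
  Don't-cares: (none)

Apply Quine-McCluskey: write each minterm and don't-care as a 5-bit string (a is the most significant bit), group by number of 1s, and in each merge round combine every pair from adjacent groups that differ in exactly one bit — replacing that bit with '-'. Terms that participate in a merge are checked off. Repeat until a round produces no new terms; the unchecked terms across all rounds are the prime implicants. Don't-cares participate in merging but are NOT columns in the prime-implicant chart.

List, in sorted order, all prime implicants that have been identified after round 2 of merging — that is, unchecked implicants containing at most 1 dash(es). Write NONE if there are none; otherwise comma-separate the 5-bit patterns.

-0010, -0101, -1000, 0-011, 0001-, 0010-, 1100-

[col 0] 00010*, 00011*, 00100*, 00101*, 01000*, 01011*, 10000*, 10010*, 10101*, 10110*, 11000*, 11001*, 11010*, 11100*, 11110*
[col 1] -0010, -0101, -1000, 0-011, 0001-, 0010-, 1-000*, 1-010*, 1-110*, 10-10*, 100-0*, 11-00*, 11-10*, 110-0*, 1100-, 111-0*
[col 2] 1--10, 1-0-0, 11--0
Prime implicants: -0010, -0101, -1000, 0-011, 0001-, 0010-, 1--10, 1-0-0, 11--0, 1100-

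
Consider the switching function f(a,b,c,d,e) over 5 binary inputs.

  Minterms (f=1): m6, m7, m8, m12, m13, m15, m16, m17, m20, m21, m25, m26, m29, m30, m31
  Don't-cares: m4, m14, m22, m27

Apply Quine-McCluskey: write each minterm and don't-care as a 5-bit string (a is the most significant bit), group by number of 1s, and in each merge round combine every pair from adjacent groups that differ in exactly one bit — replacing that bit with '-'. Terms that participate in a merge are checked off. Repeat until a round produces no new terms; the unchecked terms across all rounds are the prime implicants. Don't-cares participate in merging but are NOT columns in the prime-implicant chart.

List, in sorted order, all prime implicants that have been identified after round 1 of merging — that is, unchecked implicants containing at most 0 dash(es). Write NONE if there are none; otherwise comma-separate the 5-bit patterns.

NONE

size-2^0 implicants → 00100(✓)  00110(✓)  00111(✓)  01000(✓)  01100(✓)  01101(✓)  01110(✓)  01111(✓)  10000(✓)  10001(✓)  10100(✓)  10101(✓)  10110(✓)  11001(✓)  11010(✓)  11011(✓)  11101(✓)  11110(✓)  11111(✓)
size-2^1 implicants → -0100(✓)  -0110(✓)  -1101(✓)  -1110(✓)  -1111(✓)  0-100(✓)  0-110(✓)  0-111(✓)  001-0(✓)  0011-(✓)  01-00  011-0(✓)  011-1(✓)  0110-(✓)  0111-(✓)  1-001(✓)  1-101(✓)  1-110(✓)  10-00(✓)  10-01(✓)  1000-(✓)  101-0(✓)  1010-(✓)  11-01(✓)  11-10(✓)  11-11(✓)  110-1(✓)  1101-(✓)  111-1(✓)  1111-(✓)
size-2^2 implicants → --110  -01-0  -11-1  -111-  0-1-0  0-11-  011--  1--01  10-0-  11--1  11-1-
Unchecked terms (primes): --110, -01-0, -11-1, -111-, 0-1-0, 0-11-, 01-00, 011--, 1--01, 10-0-, 11--1, 11-1-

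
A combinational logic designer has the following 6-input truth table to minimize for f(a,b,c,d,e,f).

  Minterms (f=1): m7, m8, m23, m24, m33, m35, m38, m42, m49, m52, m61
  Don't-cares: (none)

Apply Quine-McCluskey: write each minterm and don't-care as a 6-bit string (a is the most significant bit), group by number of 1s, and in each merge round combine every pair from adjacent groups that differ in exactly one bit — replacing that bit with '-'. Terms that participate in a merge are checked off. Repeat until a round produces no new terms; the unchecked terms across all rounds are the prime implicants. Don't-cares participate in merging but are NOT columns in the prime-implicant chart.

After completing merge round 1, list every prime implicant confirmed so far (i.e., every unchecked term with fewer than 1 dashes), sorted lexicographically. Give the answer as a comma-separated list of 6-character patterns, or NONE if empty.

100110, 101010, 110100, 111101

Round 0: 000111✓ 001000✓ 010111✓ 011000✓ 100001✓ 100011✓ 100110 101010 110001✓ 110100 111101
Round 1: 0-0111 0-1000 1-0001 1000-1
PIs = {0-0111, 0-1000, 1-0001, 1000-1, 100110, 101010, 110100, 111101}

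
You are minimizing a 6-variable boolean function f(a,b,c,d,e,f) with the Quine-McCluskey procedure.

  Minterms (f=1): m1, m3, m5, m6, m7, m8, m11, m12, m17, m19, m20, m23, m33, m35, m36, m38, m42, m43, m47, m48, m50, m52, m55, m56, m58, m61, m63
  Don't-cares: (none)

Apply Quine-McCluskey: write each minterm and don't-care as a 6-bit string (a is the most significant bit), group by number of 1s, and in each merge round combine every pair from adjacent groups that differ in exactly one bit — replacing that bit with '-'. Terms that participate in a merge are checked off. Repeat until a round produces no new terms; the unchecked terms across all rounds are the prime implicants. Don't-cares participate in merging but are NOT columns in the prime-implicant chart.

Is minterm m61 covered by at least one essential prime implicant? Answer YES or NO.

size-2^0 implicants → 000001(✓)  000011(✓)  000101(✓)  000110(✓)  000111(✓)  001000(✓)  001011(✓)  001100(✓)  010001(✓)  010011(✓)  010100(✓)  010111(✓)  100001(✓)  100011(✓)  100100(✓)  100110(✓)  101010(✓)  101011(✓)  101111(✓)  110000(✓)  110010(✓)  110100(✓)  110111(✓)  111000(✓)  111010(✓)  111101(✓)  111111(✓)
size-2^1 implicants → -00001(✓)  -00011(✓)  -00110  -01011(✓)  -10100  -10111  0-0001(✓)  0-0011(✓)  0-0111(✓)  00-011(✓)  000-01(✓)  000-11(✓)  0000-1(✓)  0001-1(✓)  00011-  001-00  010-11(✓)  0100-1(✓)  1-0100  1-1010  1-1111  10-011(✓)  1000-1(✓)  1001-0  101-11  10101-  11-000(✓)  11-010(✓)  11-111  110-00  1100-0(✓)  1110-0(✓)  1111-1
size-2^2 implicants → -0-011  -000-1  0-0-11  0-00-1  000--1  11-0-0
Unchecked terms (primes): -0-011, -000-1, -00110, -10100, -10111, 0-0-11, 0-00-1, 000--1, 00011-, 001-00, 1-0100, 1-1010, 1-1111, 1001-0, 101-11, 10101-, 11-0-0, 11-111, 110-00, 1111-1
Minterm coverage:
  m1 ⊆ -000-1,0-00-1,000--1
  m3 ⊆ -0-011,-000-1,0-0-11,0-00-1,000--1
  m5 ⊆ 000--1 [E]
  m6 ⊆ -00110,00011-
  m7 ⊆ 0-0-11,000--1,00011-
  m8 ⊆ 001-00 [E]
  m11 ⊆ -0-011 [E]
  m12 ⊆ 001-00 [E]
  m17 ⊆ 0-00-1 [E]
  m19 ⊆ 0-0-11,0-00-1
  m20 ⊆ -10100 [E]
  m23 ⊆ -10111,0-0-11
  m33 ⊆ -000-1 [E]
  m35 ⊆ -0-011,-000-1
  m36 ⊆ 1-0100,1001-0
  m38 ⊆ -00110,1001-0
  m42 ⊆ 1-1010,10101-
  m43 ⊆ -0-011,101-11,10101-
  m47 ⊆ 1-1111,101-11
  m48 ⊆ 11-0-0,110-00
  m50 ⊆ 11-0-0 [E]
  m52 ⊆ -10100,1-0100,110-00
  m55 ⊆ -10111,11-111
  m56 ⊆ 11-0-0 [E]
  m58 ⊆ 1-1010,11-0-0
  m61 ⊆ 1111-1 [E]
  m63 ⊆ 1-1111,11-111,1111-1
E = {-0-011, -000-1, -10100, 0-00-1, 000--1, 001-00, 11-0-0, 1111-1}

YES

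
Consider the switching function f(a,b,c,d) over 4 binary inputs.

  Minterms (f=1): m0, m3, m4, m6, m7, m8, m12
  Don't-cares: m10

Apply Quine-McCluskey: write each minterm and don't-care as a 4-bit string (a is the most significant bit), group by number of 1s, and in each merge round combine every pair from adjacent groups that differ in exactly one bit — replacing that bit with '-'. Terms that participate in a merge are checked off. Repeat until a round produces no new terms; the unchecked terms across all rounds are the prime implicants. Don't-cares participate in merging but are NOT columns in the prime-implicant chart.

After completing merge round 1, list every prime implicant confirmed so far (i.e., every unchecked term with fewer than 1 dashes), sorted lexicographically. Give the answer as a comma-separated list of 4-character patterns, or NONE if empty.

Round 0: 0000✓ 0011✓ 0100✓ 0110✓ 0111✓ 1000✓ 1010✓ 1100✓
Round 1: -000✓ -100✓ 0-00✓ 0-11 01-0 011- 1-00✓ 10-0
Round 2: --00
PIs = {--00, 0-11, 01-0, 011-, 10-0}

NONE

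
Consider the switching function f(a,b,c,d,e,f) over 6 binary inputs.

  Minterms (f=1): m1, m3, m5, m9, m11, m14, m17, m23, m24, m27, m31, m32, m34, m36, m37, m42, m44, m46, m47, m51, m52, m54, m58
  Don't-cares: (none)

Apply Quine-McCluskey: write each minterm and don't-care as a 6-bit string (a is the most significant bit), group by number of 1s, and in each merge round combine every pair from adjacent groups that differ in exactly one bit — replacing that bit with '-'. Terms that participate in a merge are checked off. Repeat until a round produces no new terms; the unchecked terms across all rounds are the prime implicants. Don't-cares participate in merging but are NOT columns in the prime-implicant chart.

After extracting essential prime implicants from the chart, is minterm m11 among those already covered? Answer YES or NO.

YES

Round 0: 000001✓ 000011✓ 000101✓ 001001✓ 001011✓ 001110✓ 010001✓ 010111✓ 011000 011011✓ 011111✓ 100000✓ 100010✓ 100100✓ 100101✓ 101010✓ 101100✓ 101110✓ 101111✓ 110011 110100✓ 110110✓ 111010✓
Round 1: -00101 -01110 0-0001 0-1011 00-001✓ 00-011✓ 000-01 0000-1✓ 0010-1✓ 01-111 011-11 1-0100 1-1010 10-010 10-100 100-00 1000-0 10010- 101-10 1011-0 10111- 1101-0
Round 2: 00-0-1
PIs = {-00101, -01110, 0-0001, 0-1011, 00-0-1, 000-01, 01-111, 011-11, 011000, 1-0100, 1-1010, 10-010, 10-100, 100-00, 1000-0, 10010-, 101-10, 1011-0, 10111-, 110011, 1101-0}
Coverage chart:
  m1: 0-0001,00-0-1,000-01
  m3: 00-0-1 ←essential
  m5: -00101,000-01
  m9: 00-0-1 ←essential
  m11: 0-1011,00-0-1
  m14: -01110 ←essential
  m17: 0-0001 ←essential
  m23: 01-111 ←essential
  m24: 011000 ←essential
  m27: 0-1011,011-11
  m31: 01-111,011-11
  m32: 100-00,1000-0
  m34: 10-010,1000-0
  m36: 1-0100,10-100,100-00,10010-
  m37: -00101,10010-
  m42: 1-1010,10-010,101-10
  m44: 10-100,1011-0
  m46: -01110,101-10,1011-0,10111-
  m47: 10111- ←essential
  m51: 110011 ←essential
  m52: 1-0100,1101-0
  m54: 1101-0 ←essential
  m58: 1-1010 ←essential
Essential: -01110, 0-0001, 00-0-1, 01-111, 011000, 1-1010, 10111-, 110011, 1101-0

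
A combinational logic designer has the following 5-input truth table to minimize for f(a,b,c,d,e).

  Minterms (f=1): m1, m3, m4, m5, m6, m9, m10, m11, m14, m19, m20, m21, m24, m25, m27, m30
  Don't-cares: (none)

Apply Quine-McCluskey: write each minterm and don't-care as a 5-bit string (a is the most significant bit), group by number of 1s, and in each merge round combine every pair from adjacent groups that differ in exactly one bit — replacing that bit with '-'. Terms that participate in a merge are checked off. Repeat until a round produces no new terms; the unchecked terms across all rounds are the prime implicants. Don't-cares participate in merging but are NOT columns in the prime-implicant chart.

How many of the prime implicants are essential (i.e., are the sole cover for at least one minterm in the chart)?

[col 0] 00001*, 00011*, 00100*, 00101*, 00110*, 01001*, 01010*, 01011*, 01110*, 10011*, 10100*, 10101*, 11000*, 11001*, 11011*, 11110*
[col 1] -0011*, -0100*, -0101*, -1001*, -1011*, -1110, 0-001*, 0-011*, 0-110, 00-01, 000-1*, 001-0, 0010-*, 01-10, 010-1*, 0101-, 1-011*, 1010-*, 110-1*, 1100-
[col 2] --011, -010-, -10-1, 0-0-1
Prime implicants: --011, -010-, -10-1, -1110, 0-0-1, 0-110, 00-01, 001-0, 01-10, 0101-, 1100-
PI chart (minterm → PIs covering it):
  1 | 0-0-1,00-01
  3 | --011,0-0-1
  4 | -010-,001-0
  5 | -010-,00-01
  6 | 0-110,001-0
  9 | -10-1,0-0-1
  10 | 01-10,0101-
  11 | --011,-10-1,0-0-1,0101-
  14 | -1110,0-110,01-10
  19 | --011  (sole → essential)
  20 | -010-  (sole → essential)
  21 | -010-  (sole → essential)
  24 | 1100-  (sole → essential)
  25 | -10-1,1100-
  27 | --011,-10-1
  30 | -1110  (sole → essential)
Essential prime implicants: --011, -010-, -1110, 1100-

4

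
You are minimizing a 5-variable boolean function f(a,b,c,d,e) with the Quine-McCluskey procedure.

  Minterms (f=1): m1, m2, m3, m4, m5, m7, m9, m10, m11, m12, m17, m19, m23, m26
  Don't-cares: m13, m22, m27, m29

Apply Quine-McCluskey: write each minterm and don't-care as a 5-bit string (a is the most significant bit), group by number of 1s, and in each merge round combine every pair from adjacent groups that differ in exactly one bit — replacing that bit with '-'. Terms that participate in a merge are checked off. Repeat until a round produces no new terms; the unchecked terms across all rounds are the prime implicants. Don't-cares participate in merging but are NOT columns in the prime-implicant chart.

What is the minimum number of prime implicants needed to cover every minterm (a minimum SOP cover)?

Round 0: 00001✓ 00010✓ 00011✓ 00100✓ 00101✓ 00111✓ 01001✓ 01010✓ 01011✓ 01100✓ 01101✓ 10001✓ 10011✓ 10110✓ 10111✓ 11010✓ 11011✓ 11101✓
Round 1: -0001✓ -0011✓ -0111✓ -1010✓ -1011✓ -1101 0-001✓ 0-010✓ 0-011✓ 0-100✓ 0-101✓ 00-01✓ 00-11✓ 000-1✓ 0001-✓ 001-1✓ 0010-✓ 01-01✓ 010-1✓ 0101-✓ 0110-✓ 1-011✓ 10-11✓ 100-1✓ 1011- 1101-✓
Round 2: --011 -0-11 -00-1 -101- 0--01 0-0-1 0-01- 0-10- 00--1
PIs = {--011, -0-11, -00-1, -101-, -1101, 0--01, 0-0-1, 0-01-, 0-10-, 00--1, 1011-}
Coverage chart:
  m1: -00-1,0--01,0-0-1,00--1
  m2: 0-01- ←essential
  m3: --011,-0-11,-00-1,0-0-1,0-01-,00--1
  m4: 0-10- ←essential
  m5: 0--01,0-10-,00--1
  m7: -0-11,00--1
  m9: 0--01,0-0-1
  m10: -101-,0-01-
  m11: --011,-101-,0-0-1,0-01-
  m12: 0-10- ←essential
  m17: -00-1 ←essential
  m19: --011,-0-11,-00-1
  m23: -0-11,1011-
  m26: -101- ←essential
Essential: -00-1, -101-, 0-01-, 0-10-
Petrick residual → -0-11, 0--01
Min cover (6 terms): b'de + b'c'e + bc'd + a'd'e + a'c'd + a'cd'

6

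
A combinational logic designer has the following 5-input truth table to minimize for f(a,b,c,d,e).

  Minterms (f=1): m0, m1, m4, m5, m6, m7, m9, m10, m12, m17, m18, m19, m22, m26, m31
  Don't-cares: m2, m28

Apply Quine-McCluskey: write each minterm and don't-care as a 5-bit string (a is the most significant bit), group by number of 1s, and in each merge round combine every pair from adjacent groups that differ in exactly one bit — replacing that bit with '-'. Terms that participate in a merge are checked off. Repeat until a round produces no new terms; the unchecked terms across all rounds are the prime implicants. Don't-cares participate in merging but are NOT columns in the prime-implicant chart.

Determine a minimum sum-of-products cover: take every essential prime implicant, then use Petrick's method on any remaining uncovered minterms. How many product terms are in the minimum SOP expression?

8

size-2^0 implicants → 00000(✓)  00001(✓)  00010(✓)  00100(✓)  00101(✓)  00110(✓)  00111(✓)  01001(✓)  01010(✓)  01100(✓)  10001(✓)  10010(✓)  10011(✓)  10110(✓)  11010(✓)  11100(✓)  11111
size-2^1 implicants → -0001  -0010(✓)  -0110(✓)  -1010(✓)  -1100  0-001  0-010(✓)  0-100  00-00(✓)  00-01(✓)  00-10(✓)  000-0(✓)  0000-(✓)  001-0(✓)  001-1(✓)  0010-(✓)  0011-(✓)  1-010(✓)  10-10(✓)  100-1  1001-
size-2^2 implicants → --010  -0-10  00--0  00-0-  001--
Unchecked terms (primes): --010, -0-10, -0001, -1100, 0-001, 0-100, 00--0, 00-0-, 001--, 100-1, 1001-, 11111
Minterm coverage:
  m0 ⊆ 00--0,00-0-
  m1 ⊆ -0001,0-001,00-0-
  m4 ⊆ 0-100,00--0,00-0-,001--
  m5 ⊆ 00-0-,001--
  m6 ⊆ -0-10,00--0,001--
  m7 ⊆ 001-- [E]
  m9 ⊆ 0-001 [E]
  m10 ⊆ --010 [E]
  m12 ⊆ -1100,0-100
  m17 ⊆ -0001,100-1
  m18 ⊆ --010,-0-10,1001-
  m19 ⊆ 100-1,1001-
  m22 ⊆ -0-10 [E]
  m26 ⊆ --010 [E]
  m31 ⊆ 11111 [E]
E = {--010, -0-10, 0-001, 001--, 11111}
Petrick residual → -1100, 00--0, 100-1
Cover = c'de' + b'de' + bcd'e' + a'c'd'e + a'b'e' + a'b'c + ab'c'e + abcde  |cover|=8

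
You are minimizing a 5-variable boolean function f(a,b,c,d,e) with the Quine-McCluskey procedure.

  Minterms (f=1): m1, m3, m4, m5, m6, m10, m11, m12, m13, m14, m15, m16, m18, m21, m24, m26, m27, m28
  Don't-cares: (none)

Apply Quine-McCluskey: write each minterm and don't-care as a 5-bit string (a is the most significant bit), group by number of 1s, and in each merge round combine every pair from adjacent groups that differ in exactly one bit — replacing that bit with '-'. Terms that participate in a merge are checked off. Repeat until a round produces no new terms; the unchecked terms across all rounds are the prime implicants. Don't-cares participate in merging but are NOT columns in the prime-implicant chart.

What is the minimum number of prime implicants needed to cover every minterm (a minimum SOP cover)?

7

Round 0: 00001✓ 00011✓ 00100✓ 00101✓ 00110✓ 01010✓ 01011✓ 01100✓ 01101✓ 01110✓ 01111✓ 10000✓ 10010✓ 10101✓ 11000✓ 11010✓ 11011✓ 11100✓
Round 1: -0101 -1010✓ -1011✓ -1100 0-011 0-100✓ 0-101✓ 0-110✓ 00-01 000-1 001-0✓ 0010-✓ 01-10✓ 01-11✓ 0101-✓ 011-0✓ 011-1✓ 0110-✓ 0111-✓ 1-000✓ 1-010✓ 100-0✓ 11-00 110-0✓ 1101-✓
Round 2: -101- 0-1-0 0-10- 01-1- 011-- 1-0-0
PIs = {-0101, -101-, -1100, 0-011, 0-1-0, 0-10-, 00-01, 000-1, 01-1-, 011--, 1-0-0, 11-00}
Coverage chart:
  m1: 00-01,000-1
  m3: 0-011,000-1
  m4: 0-1-0,0-10-
  m5: -0101,0-10-,00-01
  m6: 0-1-0 ←essential
  m10: -101-,01-1-
  m11: -101-,0-011,01-1-
  m12: -1100,0-1-0,0-10-,011--
  m13: 0-10-,011--
  m14: 0-1-0,01-1-,011--
  m15: 01-1-,011--
  m16: 1-0-0 ←essential
  m18: 1-0-0 ←essential
  m21: -0101 ←essential
  m24: 1-0-0,11-00
  m26: -101-,1-0-0
  m27: -101- ←essential
  m28: -1100,11-00
Essential: -0101, -101-, 0-1-0, 1-0-0
Petrick residual → -1100, 000-1, 011--
Min cover (7 terms): b'cd'e + bc'd + bcd'e' + a'ce' + a'b'c'e + a'bc + ac'e'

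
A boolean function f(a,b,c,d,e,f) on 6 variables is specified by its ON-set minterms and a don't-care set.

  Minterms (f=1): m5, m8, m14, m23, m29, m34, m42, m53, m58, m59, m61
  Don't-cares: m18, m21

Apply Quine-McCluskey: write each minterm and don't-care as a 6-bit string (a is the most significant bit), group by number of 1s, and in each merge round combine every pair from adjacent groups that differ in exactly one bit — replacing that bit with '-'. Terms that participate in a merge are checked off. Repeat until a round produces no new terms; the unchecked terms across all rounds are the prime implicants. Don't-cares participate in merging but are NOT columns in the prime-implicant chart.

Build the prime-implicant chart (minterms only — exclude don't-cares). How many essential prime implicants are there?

[col 0] 000101*, 001000, 001110, 010010, 010101*, 010111*, 011101*, 100010*, 101010*, 110101*, 111010*, 111011*, 111101*
[col 1] -10101*, -11101*, 0-0101, 01-101*, 0101-1, 1-1010, 10-010, 11-101*, 11101-
[col 2] -1-101
Prime implicants: -1-101, 0-0101, 001000, 001110, 010010, 0101-1, 1-1010, 10-010, 11101-
PI chart (minterm → PIs covering it):
  5 | 0-0101  (sole → essential)
  8 | 001000  (sole → essential)
  14 | 001110  (sole → essential)
  23 | 0101-1  (sole → essential)
  29 | -1-101  (sole → essential)
  34 | 10-010  (sole → essential)
  42 | 1-1010,10-010
  53 | -1-101  (sole → essential)
  58 | 1-1010,11101-
  59 | 11101-  (sole → essential)
  61 | -1-101  (sole → essential)
Essential prime implicants: -1-101, 0-0101, 001000, 001110, 0101-1, 10-010, 11101-

7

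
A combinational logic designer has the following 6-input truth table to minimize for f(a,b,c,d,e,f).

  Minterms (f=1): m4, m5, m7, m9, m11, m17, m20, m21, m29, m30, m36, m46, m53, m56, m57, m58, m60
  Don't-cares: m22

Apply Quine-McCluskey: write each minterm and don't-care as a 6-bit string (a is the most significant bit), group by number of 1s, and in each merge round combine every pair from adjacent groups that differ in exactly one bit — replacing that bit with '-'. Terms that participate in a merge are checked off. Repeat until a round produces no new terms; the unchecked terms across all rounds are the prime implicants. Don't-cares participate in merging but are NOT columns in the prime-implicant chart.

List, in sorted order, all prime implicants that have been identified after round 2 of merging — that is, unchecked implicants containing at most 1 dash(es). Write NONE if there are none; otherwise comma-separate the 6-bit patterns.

-00100, -10101, 0001-1, 0010-1, 01-101, 01-110, 010-01, 0101-0, 101110, 111-00, 1110-0, 11100-

Round 0: 000100✓ 000101✓ 000111✓ 001001✓ 001011✓ 010001✓ 010100✓ 010101✓ 010110✓ 011101✓ 011110✓ 100100✓ 101110 110101✓ 111000✓ 111001✓ 111010✓ 111100✓
Round 1: -00100 -10101 0-0100✓ 0-0101✓ 0001-1 00010-✓ 0010-1 01-101 01-110 010-01 0101-0 01010-✓ 111-00 1110-0 11100-
Round 2: 0-010-
PIs = {-00100, -10101, 0-010-, 0001-1, 0010-1, 01-101, 01-110, 010-01, 0101-0, 101110, 111-00, 1110-0, 11100-}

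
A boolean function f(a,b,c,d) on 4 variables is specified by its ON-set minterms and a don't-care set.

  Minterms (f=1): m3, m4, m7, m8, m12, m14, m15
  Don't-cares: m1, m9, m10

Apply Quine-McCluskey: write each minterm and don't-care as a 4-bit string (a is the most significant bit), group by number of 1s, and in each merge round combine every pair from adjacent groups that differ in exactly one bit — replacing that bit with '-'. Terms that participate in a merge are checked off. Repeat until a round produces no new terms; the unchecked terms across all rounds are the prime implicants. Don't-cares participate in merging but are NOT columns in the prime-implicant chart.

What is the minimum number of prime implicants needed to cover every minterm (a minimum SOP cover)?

Round 0: 0001✓ 0011✓ 0100✓ 0111✓ 1000✓ 1001✓ 1010✓ 1100✓ 1110✓ 1111✓
Round 1: -001 -100 -111 0-11 00-1 1-00✓ 1-10✓ 10-0✓ 100- 11-0✓ 111-
Round 2: 1--0
PIs = {-001, -100, -111, 0-11, 00-1, 1--0, 100-, 111-}
Coverage chart:
  m3: 0-11,00-1
  m4: -100 ←essential
  m7: -111,0-11
  m8: 1--0,100-
  m12: -100,1--0
  m14: 1--0,111-
  m15: -111,111-
Essential: -100
Petrick residual → -111, 0-11, 1--0
Min cover (4 terms): bc'd' + bcd + a'cd + ad'

4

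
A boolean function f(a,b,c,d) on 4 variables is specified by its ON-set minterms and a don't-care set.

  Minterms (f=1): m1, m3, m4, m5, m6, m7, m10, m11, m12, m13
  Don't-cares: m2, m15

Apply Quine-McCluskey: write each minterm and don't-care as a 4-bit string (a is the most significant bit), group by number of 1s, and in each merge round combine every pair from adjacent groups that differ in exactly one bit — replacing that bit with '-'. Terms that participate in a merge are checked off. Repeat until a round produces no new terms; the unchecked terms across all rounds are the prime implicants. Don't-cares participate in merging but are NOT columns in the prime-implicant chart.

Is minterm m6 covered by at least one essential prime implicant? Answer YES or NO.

size-2^0 implicants → 0001(✓)  0010(✓)  0011(✓)  0100(✓)  0101(✓)  0110(✓)  0111(✓)  1010(✓)  1011(✓)  1100(✓)  1101(✓)  1111(✓)
size-2^1 implicants → -010(✓)  -011(✓)  -100(✓)  -101(✓)  -111(✓)  0-01(✓)  0-10(✓)  0-11(✓)  00-1(✓)  001-(✓)  01-0(✓)  01-1(✓)  010-(✓)  011-(✓)  1-11(✓)  101-(✓)  11-1(✓)  110-(✓)
size-2^2 implicants → --11  -01-  -1-1  -10-  0--1  0-1-  01--
Unchecked terms (primes): --11, -01-, -1-1, -10-, 0--1, 0-1-, 01--
Minterm coverage:
  m1 ⊆ 0--1 [E]
  m3 ⊆ --11,-01-,0--1,0-1-
  m4 ⊆ -10-,01--
  m5 ⊆ -1-1,-10-,0--1,01--
  m6 ⊆ 0-1-,01--
  m7 ⊆ --11,-1-1,0--1,0-1-,01--
  m10 ⊆ -01- [E]
  m11 ⊆ --11,-01-
  m12 ⊆ -10- [E]
  m13 ⊆ -1-1,-10-
E = {-01-, -10-, 0--1}

NO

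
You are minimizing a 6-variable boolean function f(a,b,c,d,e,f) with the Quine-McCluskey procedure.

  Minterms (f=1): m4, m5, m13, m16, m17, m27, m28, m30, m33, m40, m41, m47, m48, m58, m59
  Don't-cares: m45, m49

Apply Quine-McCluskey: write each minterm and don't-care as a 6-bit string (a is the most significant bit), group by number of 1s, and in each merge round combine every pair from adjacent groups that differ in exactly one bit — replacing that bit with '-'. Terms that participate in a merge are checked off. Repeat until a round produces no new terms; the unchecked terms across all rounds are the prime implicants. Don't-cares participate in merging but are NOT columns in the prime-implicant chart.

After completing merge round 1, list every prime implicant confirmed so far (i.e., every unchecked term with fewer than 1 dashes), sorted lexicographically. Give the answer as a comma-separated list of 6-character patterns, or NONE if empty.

NONE

Round 0: 000100✓ 000101✓ 001101✓ 010000✓ 010001✓ 011011✓ 011100✓ 011110✓ 100001✓ 101000✓ 101001✓ 101101✓ 101111✓ 110000✓ 110001✓ 111010✓ 111011✓
Round 1: -01101 -10000✓ -10001✓ -11011 00-101 00010- 01000-✓ 0111-0 1-0001 10-001 101-01 10100- 1011-1 11000-✓ 11101-
Round 2: -1000-
PIs = {-01101, -1000-, -11011, 00-101, 00010-, 0111-0, 1-0001, 10-001, 101-01, 10100-, 1011-1, 11101-}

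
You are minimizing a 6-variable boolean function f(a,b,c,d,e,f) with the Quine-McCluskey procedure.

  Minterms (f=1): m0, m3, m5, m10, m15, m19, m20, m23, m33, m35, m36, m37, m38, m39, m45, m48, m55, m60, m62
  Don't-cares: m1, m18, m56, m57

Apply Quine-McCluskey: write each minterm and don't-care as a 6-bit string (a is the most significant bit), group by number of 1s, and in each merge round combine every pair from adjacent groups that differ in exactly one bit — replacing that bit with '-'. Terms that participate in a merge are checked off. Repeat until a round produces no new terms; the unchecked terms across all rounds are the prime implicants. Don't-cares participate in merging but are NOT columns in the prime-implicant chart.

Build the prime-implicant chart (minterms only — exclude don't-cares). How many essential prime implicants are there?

Round 0: 000000✓ 000001✓ 000011✓ 000101✓ 001010 001111 010010✓ 010011✓ 010100 010111✓ 100001✓ 100011✓ 100100✓ 100101✓ 100110✓ 100111✓ 101101✓ 110000✓ 110111✓ 111000✓ 111001✓ 111100✓ 111110✓
Round 1: -00001✓ -00011✓ -00101✓ -10111 0-0011 000-01✓ 0000-1✓ 00000- 010-11 01001- 1-0111 10-101 100-01✓ 100-11✓ 1000-1✓ 1001-0✓ 1001-1✓ 10010-✓ 10011-✓ 11-000 111-00 11100- 1111-0
Round 2: -00-01 -000-1 100--1 1001--
PIs = {-00-01, -000-1, -10111, 0-0011, 00000-, 001010, 001111, 010-11, 01001-, 010100, 1-0111, 10-101, 100--1, 1001--, 11-000, 111-00, 11100-, 1111-0}
Coverage chart:
  m0: 00000- ←essential
  m3: -000-1,0-0011
  m5: -00-01 ←essential
  m10: 001010 ←essential
  m15: 001111 ←essential
  m19: 0-0011,010-11,01001-
  m20: 010100 ←essential
  m23: -10111,010-11
  m33: -00-01,-000-1,100--1
  m35: -000-1,100--1
  m36: 1001-- ←essential
  m37: -00-01,10-101,100--1,1001--
  m38: 1001-- ←essential
  m39: 1-0111,100--1,1001--
  m45: 10-101 ←essential
  m48: 11-000 ←essential
  m55: -10111,1-0111
  m60: 111-00,1111-0
  m62: 1111-0 ←essential
Essential: -00-01, 00000-, 001010, 001111, 010100, 10-101, 1001--, 11-000, 1111-0

9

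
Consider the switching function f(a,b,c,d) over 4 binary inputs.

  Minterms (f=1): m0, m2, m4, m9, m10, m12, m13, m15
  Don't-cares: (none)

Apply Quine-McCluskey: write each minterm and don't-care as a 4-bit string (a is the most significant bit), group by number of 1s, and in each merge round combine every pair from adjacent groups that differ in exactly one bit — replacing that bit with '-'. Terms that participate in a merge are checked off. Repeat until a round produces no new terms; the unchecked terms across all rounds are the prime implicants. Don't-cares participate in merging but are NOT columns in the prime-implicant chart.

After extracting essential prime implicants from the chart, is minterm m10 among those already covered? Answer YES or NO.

size-2^0 implicants → 0000(✓)  0010(✓)  0100(✓)  1001(✓)  1010(✓)  1100(✓)  1101(✓)  1111(✓)
size-2^1 implicants → -010  -100  0-00  00-0  1-01  11-1  110-
Unchecked terms (primes): -010, -100, 0-00, 00-0, 1-01, 11-1, 110-
Minterm coverage:
  m0 ⊆ 0-00,00-0
  m2 ⊆ -010,00-0
  m4 ⊆ -100,0-00
  m9 ⊆ 1-01 [E]
  m10 ⊆ -010 [E]
  m12 ⊆ -100,110-
  m13 ⊆ 1-01,11-1,110-
  m15 ⊆ 11-1 [E]
E = {-010, 1-01, 11-1}

YES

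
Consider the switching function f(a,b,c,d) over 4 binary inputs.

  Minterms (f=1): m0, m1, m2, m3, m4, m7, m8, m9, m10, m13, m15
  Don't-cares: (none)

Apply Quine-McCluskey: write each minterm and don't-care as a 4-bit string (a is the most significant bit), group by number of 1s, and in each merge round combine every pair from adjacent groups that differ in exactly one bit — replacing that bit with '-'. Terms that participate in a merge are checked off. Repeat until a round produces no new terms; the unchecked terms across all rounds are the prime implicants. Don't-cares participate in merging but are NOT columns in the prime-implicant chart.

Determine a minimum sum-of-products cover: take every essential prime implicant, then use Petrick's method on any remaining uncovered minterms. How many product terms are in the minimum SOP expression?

5

[col 0] 0000*, 0001*, 0010*, 0011*, 0100*, 0111*, 1000*, 1001*, 1010*, 1101*, 1111*
[col 1] -000*, -001*, -010*, -111, 0-00, 0-11, 00-0*, 00-1*, 000-*, 001-*, 1-01, 10-0*, 100-*, 11-1
[col 2] -0-0, -00-, 00--
Prime implicants: -0-0, -00-, -111, 0-00, 0-11, 00--, 1-01, 11-1
PI chart (minterm → PIs covering it):
  0 | -0-0,-00-,0-00,00--
  1 | -00-,00--
  2 | -0-0,00--
  3 | 0-11,00--
  4 | 0-00  (sole → essential)
  7 | -111,0-11
  8 | -0-0,-00-
  9 | -00-,1-01
  10 | -0-0  (sole → essential)
  13 | 1-01,11-1
  15 | -111,11-1
Essential prime implicants: -0-0, 0-00
Petrick residual → -00-, 0-11, 11-1
Minimum SOP uses 5 PIs: b'd' + b'c' + a'c'd' + a'cd + abd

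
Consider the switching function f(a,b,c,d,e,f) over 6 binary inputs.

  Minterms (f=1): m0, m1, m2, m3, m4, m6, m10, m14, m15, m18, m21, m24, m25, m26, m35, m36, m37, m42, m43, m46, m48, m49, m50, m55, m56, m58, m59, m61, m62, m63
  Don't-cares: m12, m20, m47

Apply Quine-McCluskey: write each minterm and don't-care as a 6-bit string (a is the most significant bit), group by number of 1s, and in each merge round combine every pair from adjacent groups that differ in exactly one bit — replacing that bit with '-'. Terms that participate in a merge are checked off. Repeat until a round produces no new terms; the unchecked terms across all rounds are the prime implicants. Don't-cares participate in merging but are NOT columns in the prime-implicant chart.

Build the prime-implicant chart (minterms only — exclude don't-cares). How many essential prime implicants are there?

9

Round 0: 000000✓ 000001✓ 000010✓ 000011✓ 000100✓ 000110✓ 001010✓ 001100✓ 001110✓ 001111✓ 010010✓ 010100✓ 010101✓ 011000✓ 011001✓ 011010✓ 100011✓ 100100✓ 100101✓ 101010✓ 101011✓ 101110✓ 101111✓ 110000✓ 110001✓ 110010✓ 110111✓ 111000✓ 111010✓ 111011✓ 111101✓ 111110✓ 111111✓
Round 1: -00011 -00100 -01010✓ -01110✓ -01111✓ -10010✓ -11000✓ -11010✓ 0-0010✓ 0-0100 0-1010✓ 00-010✓ 00-100✓ 00-110✓ 000-00✓ 000-10✓ 0000-0✓ 0000-1✓ 00000-✓ 00001-✓ 0001-0✓ 001-10✓ 0011-0✓ 00111-✓ 01-010✓ 01010- 0110-0✓ 01100- 1-1010✓ 1-1011✓ 1-1110✓ 1-1111✓ 10-011 10010- 101-10✓ 101-11✓ 10101-✓ 10111-✓ 11-000✓ 11-010✓ 11-111 1100-0✓ 11000- 111-10✓ 111-11✓ 1110-0✓ 11101-✓ 1111-1 11111-✓
Round 2: --1010 -01-10 -0111- -1-010 -110-0 0--010 00--10 00-1-0 000--0 0000-- 1-1-10✓ 1-1-11✓ 1-101-✓ 1-111-✓ 101-1-✓ 11-0-0 111-1-✓
Round 3: 1-1-1-
PIs = {--1010, -00011, -00100, -01-10, -0111-, -1-010, -110-0, 0--010, 0-0100, 00--10, 00-1-0, 000--0, 0000--, 01010-, 01100-, 1-1-1-, 10-011, 10010-, 11-0-0, 11-111, 11000-, 1111-1}
Coverage chart:
  m0: 000--0,0000--
  m1: 0000-- ←essential
  m2: 0--010,00--10,000--0,0000--
  m3: -00011,0000--
  m4: -00100,0-0100,00-1-0,000--0
  m6: 00--10,00-1-0,000--0
  m10: --1010,-01-10,0--010,00--10
  m14: -01-10,-0111-,00--10,00-1-0
  m15: -0111- ←essential
  m18: -1-010,0--010
  m21: 01010- ←essential
  m24: -110-0,01100-
  m25: 01100- ←essential
  m26: --1010,-1-010,-110-0,0--010
  m35: -00011,10-011
  m36: -00100,10010-
  m37: 10010- ←essential
  m42: --1010,-01-10,1-1-1-
  m43: 1-1-1-,10-011
  m46: -01-10,-0111-,1-1-1-
  m48: 11-0-0,11000-
  m49: 11000- ←essential
  m50: -1-010,11-0-0
  m55: 11-111 ←essential
  m56: -110-0,11-0-0
  m58: --1010,-1-010,-110-0,1-1-1-,11-0-0
  m59: 1-1-1- ←essential
  m61: 1111-1 ←essential
  m62: 1-1-1- ←essential
  m63: 1-1-1-,11-111,1111-1
Essential: -0111-, 0000--, 01010-, 01100-, 1-1-1-, 10010-, 11-111, 11000-, 1111-1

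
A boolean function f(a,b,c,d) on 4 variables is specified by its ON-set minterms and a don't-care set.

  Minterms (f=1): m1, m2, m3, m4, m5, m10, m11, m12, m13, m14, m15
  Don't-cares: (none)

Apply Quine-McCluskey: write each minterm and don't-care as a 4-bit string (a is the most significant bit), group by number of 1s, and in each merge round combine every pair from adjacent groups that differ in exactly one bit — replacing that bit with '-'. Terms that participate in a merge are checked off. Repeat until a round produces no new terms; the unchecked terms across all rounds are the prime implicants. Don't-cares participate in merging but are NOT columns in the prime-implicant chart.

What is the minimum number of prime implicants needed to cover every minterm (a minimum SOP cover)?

size-2^0 implicants → 0001(✓)  0010(✓)  0011(✓)  0100(✓)  0101(✓)  1010(✓)  1011(✓)  1100(✓)  1101(✓)  1110(✓)  1111(✓)
size-2^1 implicants → -010(✓)  -011(✓)  -100(✓)  -101(✓)  0-01  00-1  001-(✓)  010-(✓)  1-10(✓)  1-11(✓)  101-(✓)  11-0(✓)  11-1(✓)  110-(✓)  111-(✓)
size-2^2 implicants → -01-  -10-  1-1-  11--
Unchecked terms (primes): -01-, -10-, 0-01, 00-1, 1-1-, 11--
Minterm coverage:
  m1 ⊆ 0-01,00-1
  m2 ⊆ -01- [E]
  m3 ⊆ -01-,00-1
  m4 ⊆ -10- [E]
  m5 ⊆ -10-,0-01
  m10 ⊆ -01-,1-1-
  m11 ⊆ -01-,1-1-
  m12 ⊆ -10-,11--
  m13 ⊆ -10-,11--
  m14 ⊆ 1-1-,11--
  m15 ⊆ 1-1-,11--
E = {-01-, -10-}
Petrick residual → 0-01, 1-1-
Cover = b'c + bc' + a'c'd + ac  |cover|=4

4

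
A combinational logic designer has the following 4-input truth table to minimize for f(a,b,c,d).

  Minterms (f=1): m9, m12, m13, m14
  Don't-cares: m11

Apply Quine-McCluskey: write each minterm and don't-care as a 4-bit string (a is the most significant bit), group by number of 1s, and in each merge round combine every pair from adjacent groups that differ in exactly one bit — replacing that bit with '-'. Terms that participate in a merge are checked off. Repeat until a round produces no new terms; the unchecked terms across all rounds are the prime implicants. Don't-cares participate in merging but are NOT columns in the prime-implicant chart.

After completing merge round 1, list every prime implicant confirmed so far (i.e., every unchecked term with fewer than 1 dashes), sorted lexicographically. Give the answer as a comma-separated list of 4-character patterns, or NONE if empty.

Round 0: 1001✓ 1011✓ 1100✓ 1101✓ 1110✓
Round 1: 1-01 10-1 11-0 110-
PIs = {1-01, 10-1, 11-0, 110-}

NONE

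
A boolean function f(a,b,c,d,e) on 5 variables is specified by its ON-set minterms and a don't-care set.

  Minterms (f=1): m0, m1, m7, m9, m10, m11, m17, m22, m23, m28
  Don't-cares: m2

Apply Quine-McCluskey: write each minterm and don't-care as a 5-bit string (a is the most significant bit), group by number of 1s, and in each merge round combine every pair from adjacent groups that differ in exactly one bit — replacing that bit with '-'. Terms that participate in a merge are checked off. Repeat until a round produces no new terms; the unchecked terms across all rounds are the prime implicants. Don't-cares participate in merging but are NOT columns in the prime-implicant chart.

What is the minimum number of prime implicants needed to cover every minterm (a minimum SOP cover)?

[col 0] 00000*, 00001*, 00010*, 00111*, 01001*, 01010*, 01011*, 10001*, 10110*, 10111*, 11100
[col 1] -0001, -0111, 0-001, 0-010, 000-0, 0000-, 010-1, 0101-, 1011-
Prime implicants: -0001, -0111, 0-001, 0-010, 000-0, 0000-, 010-1, 0101-, 1011-, 11100
PI chart (minterm → PIs covering it):
  0 | 000-0,0000-
  1 | -0001,0-001,0000-
  7 | -0111  (sole → essential)
  9 | 0-001,010-1
  10 | 0-010,0101-
  11 | 010-1,0101-
  17 | -0001  (sole → essential)
  22 | 1011-  (sole → essential)
  23 | -0111,1011-
  28 | 11100  (sole → essential)
Essential prime implicants: -0001, -0111, 1011-, 11100
Petrick residual → 0-001, 000-0, 0101-
Minimum SOP uses 7 PIs: b'c'd'e + b'cde + a'c'd'e + a'b'c'e' + a'bc'd + ab'cd + abcd'e'

7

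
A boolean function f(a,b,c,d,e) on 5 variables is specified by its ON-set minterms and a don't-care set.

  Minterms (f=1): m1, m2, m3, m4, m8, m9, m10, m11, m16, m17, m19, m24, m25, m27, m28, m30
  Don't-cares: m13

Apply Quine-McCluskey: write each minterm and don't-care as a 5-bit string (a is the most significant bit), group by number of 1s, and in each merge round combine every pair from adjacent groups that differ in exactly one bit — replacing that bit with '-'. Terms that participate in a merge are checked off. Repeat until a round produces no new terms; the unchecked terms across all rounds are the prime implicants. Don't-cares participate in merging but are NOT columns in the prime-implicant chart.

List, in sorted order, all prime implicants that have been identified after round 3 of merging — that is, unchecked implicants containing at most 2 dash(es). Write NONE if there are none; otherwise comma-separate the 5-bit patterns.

size-2^0 implicants → 00001(✓)  00010(✓)  00011(✓)  00100  01000(✓)  01001(✓)  01010(✓)  01011(✓)  01101(✓)  10000(✓)  10001(✓)  10011(✓)  11000(✓)  11001(✓)  11011(✓)  11100(✓)  11110(✓)
size-2^1 implicants → -0001(✓)  -0011(✓)  -1000(✓)  -1001(✓)  -1011(✓)  0-001(✓)  0-010(✓)  0-011(✓)  000-1(✓)  0001-(✓)  01-01  010-0(✓)  010-1(✓)  0100-(✓)  0101-(✓)  1-000(✓)  1-001(✓)  1-011(✓)  100-1(✓)  1000-(✓)  11-00  110-1(✓)  1100-(✓)  111-0
size-2^2 implicants → --001(✓)  --011(✓)  -00-1(✓)  -10-1(✓)  -100-  0-0-1(✓)  0-01-  010--  1-0-1(✓)  1-00-
size-2^3 implicants → --0-1
Unchecked terms (primes): --0-1, -100-, 0-01-, 00100, 01-01, 010--, 1-00-, 11-00, 111-0

-100-, 0-01-, 00100, 01-01, 010--, 1-00-, 11-00, 111-0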